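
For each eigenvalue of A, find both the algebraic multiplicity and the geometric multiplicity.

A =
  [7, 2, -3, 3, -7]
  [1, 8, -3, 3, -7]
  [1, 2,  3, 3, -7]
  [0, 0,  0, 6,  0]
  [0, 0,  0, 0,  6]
λ = 6: alg = 5, geom = 4

Step 1 — factor the characteristic polynomial to read off the algebraic multiplicities:
  χ_A(x) = (x - 6)^5

Step 2 — compute geometric multiplicities via the rank-nullity identity g(λ) = n − rank(A − λI):
  rank(A − (6)·I) = 1, so dim ker(A − (6)·I) = n − 1 = 4

Summary:
  λ = 6: algebraic multiplicity = 5, geometric multiplicity = 4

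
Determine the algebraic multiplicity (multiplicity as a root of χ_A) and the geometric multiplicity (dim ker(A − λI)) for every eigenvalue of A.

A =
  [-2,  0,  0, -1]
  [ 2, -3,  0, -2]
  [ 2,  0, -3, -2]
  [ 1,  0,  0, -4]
λ = -3: alg = 4, geom = 3

Step 1 — factor the characteristic polynomial to read off the algebraic multiplicities:
  χ_A(x) = (x + 3)^4

Step 2 — compute geometric multiplicities via the rank-nullity identity g(λ) = n − rank(A − λI):
  rank(A − (-3)·I) = 1, so dim ker(A − (-3)·I) = n − 1 = 3

Summary:
  λ = -3: algebraic multiplicity = 4, geometric multiplicity = 3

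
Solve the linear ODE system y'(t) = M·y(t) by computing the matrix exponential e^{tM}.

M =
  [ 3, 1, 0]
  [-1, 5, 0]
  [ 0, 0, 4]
e^{tM} =
  [-t*exp(4*t) + exp(4*t), t*exp(4*t), 0]
  [-t*exp(4*t), t*exp(4*t) + exp(4*t), 0]
  [0, 0, exp(4*t)]

Strategy: write M = P · J · P⁻¹ where J is a Jordan canonical form, so e^{tM} = P · e^{tJ} · P⁻¹, and e^{tJ} can be computed block-by-block.

M has Jordan form
J =
  [4, 1, 0]
  [0, 4, 0]
  [0, 0, 4]
(up to reordering of blocks).

Per-block formulas:
  For a 2×2 Jordan block J_2(4): exp(t · J_2(4)) = e^(4t)·(I + t·N), where N is the 2×2 nilpotent shift.
  For a 1×1 block at λ = 4: exp(t · [4]) = [e^(4t)].

After assembling e^{tJ} and conjugating by P, we get:

e^{tM} =
  [-t*exp(4*t) + exp(4*t), t*exp(4*t), 0]
  [-t*exp(4*t), t*exp(4*t) + exp(4*t), 0]
  [0, 0, exp(4*t)]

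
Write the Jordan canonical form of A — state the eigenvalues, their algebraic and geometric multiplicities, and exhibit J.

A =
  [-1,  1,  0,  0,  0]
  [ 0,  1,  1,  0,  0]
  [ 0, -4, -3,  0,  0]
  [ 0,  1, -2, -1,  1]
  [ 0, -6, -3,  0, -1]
J_3(-1) ⊕ J_2(-1)

The characteristic polynomial is
  det(x·I − A) = x^5 + 5*x^4 + 10*x^3 + 10*x^2 + 5*x + 1 = (x + 1)^5

Eigenvalues and multiplicities (the geometric multiplicity of λ is n − rank(A − λI), which equals the number of Jordan blocks for λ):
  λ = -1: algebraic multiplicity = 5, geometric multiplicity = 2

Determining the block sizes for each eigenvalue:
  λ = -1: with am = 5 and gm = 2, the partition is not yet determined (e.g. several partitions of 5 into 2 parts exist). Let N = A − (-1)·I. Computing rank(N^1) = 3, rank(N^2) = 1, rank(N^3) = 0; the number of blocks of size ≥ j is rank(N^{j−1}) − rank(N^j), giving [2, 2, 1]. So we have 1 block(s) of size 3, 1 block(s) of size 2 → block sizes [3, 2]

Assembling the blocks gives a Jordan form
J =
  [-1,  1,  0,  0,  0]
  [ 0, -1,  1,  0,  0]
  [ 0,  0, -1,  0,  0]
  [ 0,  0,  0, -1,  1]
  [ 0,  0,  0,  0, -1]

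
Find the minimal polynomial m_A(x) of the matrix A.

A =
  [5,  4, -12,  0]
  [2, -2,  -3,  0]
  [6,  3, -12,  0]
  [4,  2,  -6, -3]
x^2 + 6*x + 9

The characteristic polynomial is χ_A(x) = (x + 3)^4, so the eigenvalues are known. The minimal polynomial is
  m_A(x) = Π_λ (x − λ)^{k_λ}
where k_λ is the size of the *largest* Jordan block for λ (equivalently, the smallest k with (A − λI)^k v = 0 for every generalised eigenvector v of λ).

  λ = -3: largest Jordan block has size 2, contributing (x + 3)^2

So m_A(x) = (x + 3)^2 = x^2 + 6*x + 9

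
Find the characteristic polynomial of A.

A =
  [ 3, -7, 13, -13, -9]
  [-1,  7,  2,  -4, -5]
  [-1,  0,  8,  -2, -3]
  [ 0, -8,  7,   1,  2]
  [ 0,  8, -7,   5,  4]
x^5 - 23*x^4 + 192*x^3 - 648*x^2 + 432*x + 1296

Expanding det(x·I − A) (e.g. by cofactor expansion or by noting that A is similar to its Jordan form J, which has the same characteristic polynomial as A) gives
  χ_A(x) = x^5 - 23*x^4 + 192*x^3 - 648*x^2 + 432*x + 1296
which factors as (x - 6)^4*(x + 1). The eigenvalues (with algebraic multiplicities) are λ = -1 with multiplicity 1, λ = 6 with multiplicity 4.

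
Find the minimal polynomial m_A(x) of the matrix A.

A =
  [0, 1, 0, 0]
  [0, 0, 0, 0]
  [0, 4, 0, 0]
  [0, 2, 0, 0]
x^2

The characteristic polynomial is χ_A(x) = x^4, so the eigenvalues are known. The minimal polynomial is
  m_A(x) = Π_λ (x − λ)^{k_λ}
where k_λ is the size of the *largest* Jordan block for λ (equivalently, the smallest k with (A − λI)^k v = 0 for every generalised eigenvector v of λ).

  λ = 0: largest Jordan block has size 2, contributing (x − 0)^2

So m_A(x) = x^2 = x^2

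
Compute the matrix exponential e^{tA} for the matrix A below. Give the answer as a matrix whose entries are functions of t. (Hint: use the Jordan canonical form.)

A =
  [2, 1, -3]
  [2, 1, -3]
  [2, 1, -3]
e^{tA} =
  [2*t + 1, t, -3*t]
  [2*t, t + 1, -3*t]
  [2*t, t, 1 - 3*t]

Strategy: write A = P · J · P⁻¹ where J is a Jordan canonical form, so e^{tA} = P · e^{tJ} · P⁻¹, and e^{tJ} can be computed block-by-block.

A has Jordan form
J =
  [0, 1, 0]
  [0, 0, 0]
  [0, 0, 0]
(up to reordering of blocks).

Per-block formulas:
  For a 2×2 Jordan block J_2(0): exp(t · J_2(0)) = e^(0t)·(I + t·N), where N is the 2×2 nilpotent shift.
  For a 1×1 block at λ = 0: exp(t · [0]) = [e^(0t)].

After assembling e^{tJ} and conjugating by P, we get:

e^{tA} =
  [2*t + 1, t, -3*t]
  [2*t, t + 1, -3*t]
  [2*t, t, 1 - 3*t]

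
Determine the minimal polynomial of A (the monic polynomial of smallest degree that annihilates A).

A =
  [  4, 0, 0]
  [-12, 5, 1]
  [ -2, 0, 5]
x^3 - 14*x^2 + 65*x - 100

The characteristic polynomial is χ_A(x) = (x - 5)^2*(x - 4), so the eigenvalues are known. The minimal polynomial is
  m_A(x) = Π_λ (x − λ)^{k_λ}
where k_λ is the size of the *largest* Jordan block for λ (equivalently, the smallest k with (A − λI)^k v = 0 for every generalised eigenvector v of λ).

  λ = 4: largest Jordan block has size 1, contributing (x − 4)
  λ = 5: largest Jordan block has size 2, contributing (x − 5)^2

So m_A(x) = (x - 5)^2*(x - 4) = x^3 - 14*x^2 + 65*x - 100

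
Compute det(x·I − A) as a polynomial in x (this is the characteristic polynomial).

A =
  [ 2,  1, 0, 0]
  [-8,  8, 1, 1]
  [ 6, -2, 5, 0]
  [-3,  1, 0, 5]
x^4 - 20*x^3 + 150*x^2 - 500*x + 625

Expanding det(x·I − A) (e.g. by cofactor expansion or by noting that A is similar to its Jordan form J, which has the same characteristic polynomial as A) gives
  χ_A(x) = x^4 - 20*x^3 + 150*x^2 - 500*x + 625
which factors as (x - 5)^4. The eigenvalues (with algebraic multiplicities) are λ = 5 with multiplicity 4.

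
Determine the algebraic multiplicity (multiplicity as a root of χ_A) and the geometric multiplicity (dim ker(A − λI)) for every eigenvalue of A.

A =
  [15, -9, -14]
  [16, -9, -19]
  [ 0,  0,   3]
λ = 3: alg = 3, geom = 1

Step 1 — factor the characteristic polynomial to read off the algebraic multiplicities:
  χ_A(x) = (x - 3)^3

Step 2 — compute geometric multiplicities via the rank-nullity identity g(λ) = n − rank(A − λI):
  rank(A − (3)·I) = 2, so dim ker(A − (3)·I) = n − 2 = 1

Summary:
  λ = 3: algebraic multiplicity = 3, geometric multiplicity = 1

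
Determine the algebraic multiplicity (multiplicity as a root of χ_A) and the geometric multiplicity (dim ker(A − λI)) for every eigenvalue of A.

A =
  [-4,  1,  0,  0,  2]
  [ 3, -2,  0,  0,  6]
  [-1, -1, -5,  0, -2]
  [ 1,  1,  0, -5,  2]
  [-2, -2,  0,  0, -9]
λ = -5: alg = 5, geom = 4

Step 1 — factor the characteristic polynomial to read off the algebraic multiplicities:
  χ_A(x) = (x + 5)^5

Step 2 — compute geometric multiplicities via the rank-nullity identity g(λ) = n − rank(A − λI):
  rank(A − (-5)·I) = 1, so dim ker(A − (-5)·I) = n − 1 = 4

Summary:
  λ = -5: algebraic multiplicity = 5, geometric multiplicity = 4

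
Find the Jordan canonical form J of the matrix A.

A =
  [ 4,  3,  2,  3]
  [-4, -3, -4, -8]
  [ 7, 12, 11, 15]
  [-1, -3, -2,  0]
J_2(3) ⊕ J_2(3)

The characteristic polynomial is
  det(x·I − A) = x^4 - 12*x^3 + 54*x^2 - 108*x + 81 = (x - 3)^4

Eigenvalues and multiplicities (the geometric multiplicity of λ is n − rank(A − λI), which equals the number of Jordan blocks for λ):
  λ = 3: algebraic multiplicity = 4, geometric multiplicity = 2

Determining the block sizes for each eigenvalue:
  λ = 3: with am = 4 and gm = 2, the partition is not yet determined (e.g. several partitions of 4 into 2 parts exist). Let N = A − (3)·I. Computing rank(N^1) = 2, rank(N^2) = 0; the number of blocks of size ≥ j is rank(N^{j−1}) − rank(N^j), giving [2, 2]. So we have 2 block(s) of size 2 → block sizes [2, 2]

Assembling the blocks gives a Jordan form
J =
  [3, 1, 0, 0]
  [0, 3, 0, 0]
  [0, 0, 3, 1]
  [0, 0, 0, 3]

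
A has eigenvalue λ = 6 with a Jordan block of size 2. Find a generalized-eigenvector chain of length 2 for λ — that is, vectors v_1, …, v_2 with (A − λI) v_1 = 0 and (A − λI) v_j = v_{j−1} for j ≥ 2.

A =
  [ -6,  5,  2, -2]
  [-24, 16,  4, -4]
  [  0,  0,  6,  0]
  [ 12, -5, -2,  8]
A Jordan chain for λ = 6 of length 2:
v_1 = (-12, -24, 0, 12)ᵀ
v_2 = (1, 0, 0, 0)ᵀ

Let N = A − (6)·I. We want v_2 with N^2 v_2 = 0 but N^1 v_2 ≠ 0; then v_{j-1} := N · v_j for j = 2, …, 2.

Pick v_2 = (1, 0, 0, 0)ᵀ.
Then v_1 = N · v_2 = (-12, -24, 0, 12)ᵀ.

Sanity check: (A − (6)·I) v_1 = (0, 0, 0, 0)ᵀ = 0. ✓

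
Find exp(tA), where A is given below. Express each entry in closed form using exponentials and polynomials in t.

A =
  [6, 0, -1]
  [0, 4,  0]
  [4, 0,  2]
e^{tA} =
  [2*t*exp(4*t) + exp(4*t), 0, -t*exp(4*t)]
  [0, exp(4*t), 0]
  [4*t*exp(4*t), 0, -2*t*exp(4*t) + exp(4*t)]

Strategy: write A = P · J · P⁻¹ where J is a Jordan canonical form, so e^{tA} = P · e^{tJ} · P⁻¹, and e^{tJ} can be computed block-by-block.

A has Jordan form
J =
  [4, 1, 0]
  [0, 4, 0]
  [0, 0, 4]
(up to reordering of blocks).

Per-block formulas:
  For a 2×2 Jordan block J_2(4): exp(t · J_2(4)) = e^(4t)·(I + t·N), where N is the 2×2 nilpotent shift.
  For a 1×1 block at λ = 4: exp(t · [4]) = [e^(4t)].

After assembling e^{tJ} and conjugating by P, we get:

e^{tA} =
  [2*t*exp(4*t) + exp(4*t), 0, -t*exp(4*t)]
  [0, exp(4*t), 0]
  [4*t*exp(4*t), 0, -2*t*exp(4*t) + exp(4*t)]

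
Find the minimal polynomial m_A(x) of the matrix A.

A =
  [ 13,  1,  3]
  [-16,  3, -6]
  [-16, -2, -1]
x^2 - 10*x + 25

The characteristic polynomial is χ_A(x) = (x - 5)^3, so the eigenvalues are known. The minimal polynomial is
  m_A(x) = Π_λ (x − λ)^{k_λ}
where k_λ is the size of the *largest* Jordan block for λ (equivalently, the smallest k with (A − λI)^k v = 0 for every generalised eigenvector v of λ).

  λ = 5: largest Jordan block has size 2, contributing (x − 5)^2

So m_A(x) = (x - 5)^2 = x^2 - 10*x + 25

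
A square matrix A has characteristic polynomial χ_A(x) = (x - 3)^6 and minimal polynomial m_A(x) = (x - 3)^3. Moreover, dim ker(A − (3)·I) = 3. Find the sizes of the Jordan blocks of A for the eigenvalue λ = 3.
Block sizes for λ = 3: [3, 2, 1]

Step 1 — from the characteristic polynomial, algebraic multiplicity of λ = 3 is 6. From dim ker(A − (3)·I) = 3, there are exactly 3 Jordan blocks for λ = 3.
Step 2 — from the minimal polynomial, the factor (x − 3)^3 tells us the largest block for λ = 3 has size 3.
Step 3 — with total size 6, 3 blocks, and largest block 3, the block sizes (in nonincreasing order) are [3, 2, 1].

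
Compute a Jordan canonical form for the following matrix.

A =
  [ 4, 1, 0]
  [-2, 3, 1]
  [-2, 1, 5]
J_3(4)

The characteristic polynomial is
  det(x·I − A) = x^3 - 12*x^2 + 48*x - 64 = (x - 4)^3

Eigenvalues and multiplicities (the geometric multiplicity of λ is n − rank(A − λI), which equals the number of Jordan blocks for λ):
  λ = 4: algebraic multiplicity = 3, geometric multiplicity = 1

Determining the block sizes for each eigenvalue:
  λ = 4: one block (gm = 1), so the single block has size am = 3 → block sizes [3]

Assembling the blocks gives a Jordan form
J =
  [4, 1, 0]
  [0, 4, 1]
  [0, 0, 4]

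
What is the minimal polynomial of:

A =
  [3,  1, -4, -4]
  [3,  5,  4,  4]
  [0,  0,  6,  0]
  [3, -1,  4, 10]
x^2 - 12*x + 36

The characteristic polynomial is χ_A(x) = (x - 6)^4, so the eigenvalues are known. The minimal polynomial is
  m_A(x) = Π_λ (x − λ)^{k_λ}
where k_λ is the size of the *largest* Jordan block for λ (equivalently, the smallest k with (A − λI)^k v = 0 for every generalised eigenvector v of λ).

  λ = 6: largest Jordan block has size 2, contributing (x − 6)^2

So m_A(x) = (x - 6)^2 = x^2 - 12*x + 36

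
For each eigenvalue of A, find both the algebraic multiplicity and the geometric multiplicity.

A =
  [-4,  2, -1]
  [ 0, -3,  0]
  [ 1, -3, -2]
λ = -3: alg = 3, geom = 1

Step 1 — factor the characteristic polynomial to read off the algebraic multiplicities:
  χ_A(x) = (x + 3)^3

Step 2 — compute geometric multiplicities via the rank-nullity identity g(λ) = n − rank(A − λI):
  rank(A − (-3)·I) = 2, so dim ker(A − (-3)·I) = n − 2 = 1

Summary:
  λ = -3: algebraic multiplicity = 3, geometric multiplicity = 1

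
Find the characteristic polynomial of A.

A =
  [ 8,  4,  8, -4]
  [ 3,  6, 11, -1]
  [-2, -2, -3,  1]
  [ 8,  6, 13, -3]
x^4 - 8*x^3 + 24*x^2 - 32*x + 16

Expanding det(x·I − A) (e.g. by cofactor expansion or by noting that A is similar to its Jordan form J, which has the same characteristic polynomial as A) gives
  χ_A(x) = x^4 - 8*x^3 + 24*x^2 - 32*x + 16
which factors as (x - 2)^4. The eigenvalues (with algebraic multiplicities) are λ = 2 with multiplicity 4.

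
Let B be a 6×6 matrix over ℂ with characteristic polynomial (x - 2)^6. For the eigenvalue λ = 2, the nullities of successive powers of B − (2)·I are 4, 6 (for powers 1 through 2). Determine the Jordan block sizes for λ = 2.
Block sizes for λ = 2: [2, 2, 1, 1]

From the dimensions of kernels of powers, the number of Jordan blocks of size at least j is d_j − d_{j−1} where d_j = dim ker(N^j) (with d_0 = 0). Computing the differences gives [4, 2].
The number of blocks of size exactly k is (#blocks of size ≥ k) − (#blocks of size ≥ k + 1), so the partition is: 2 block(s) of size 1, 2 block(s) of size 2.
In nonincreasing order the block sizes are [2, 2, 1, 1].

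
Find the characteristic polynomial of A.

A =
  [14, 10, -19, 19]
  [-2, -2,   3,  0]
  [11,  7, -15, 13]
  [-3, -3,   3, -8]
x^4 + 11*x^3 + 42*x^2 + 68*x + 40

Expanding det(x·I − A) (e.g. by cofactor expansion or by noting that A is similar to its Jordan form J, which has the same characteristic polynomial as A) gives
  χ_A(x) = x^4 + 11*x^3 + 42*x^2 + 68*x + 40
which factors as (x + 2)^3*(x + 5). The eigenvalues (with algebraic multiplicities) are λ = -5 with multiplicity 1, λ = -2 with multiplicity 3.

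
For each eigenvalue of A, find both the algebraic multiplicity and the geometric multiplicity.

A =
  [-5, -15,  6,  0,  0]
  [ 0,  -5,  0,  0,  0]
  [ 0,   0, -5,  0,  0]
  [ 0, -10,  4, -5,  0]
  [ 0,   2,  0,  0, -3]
λ = -5: alg = 4, geom = 3; λ = -3: alg = 1, geom = 1

Step 1 — factor the characteristic polynomial to read off the algebraic multiplicities:
  χ_A(x) = (x + 3)*(x + 5)^4

Step 2 — compute geometric multiplicities via the rank-nullity identity g(λ) = n − rank(A − λI):
  rank(A − (-5)·I) = 2, so dim ker(A − (-5)·I) = n − 2 = 3
  rank(A − (-3)·I) = 4, so dim ker(A − (-3)·I) = n − 4 = 1

Summary:
  λ = -5: algebraic multiplicity = 4, geometric multiplicity = 3
  λ = -3: algebraic multiplicity = 1, geometric multiplicity = 1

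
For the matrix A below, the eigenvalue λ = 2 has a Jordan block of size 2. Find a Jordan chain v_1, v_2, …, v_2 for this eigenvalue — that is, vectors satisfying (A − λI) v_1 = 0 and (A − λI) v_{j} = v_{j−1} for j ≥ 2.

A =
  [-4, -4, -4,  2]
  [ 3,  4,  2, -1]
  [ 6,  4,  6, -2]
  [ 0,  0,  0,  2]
A Jordan chain for λ = 2 of length 2:
v_1 = (-6, 3, 6, 0)ᵀ
v_2 = (1, 0, 0, 0)ᵀ

Let N = A − (2)·I. We want v_2 with N^2 v_2 = 0 but N^1 v_2 ≠ 0; then v_{j-1} := N · v_j for j = 2, …, 2.

Pick v_2 = (1, 0, 0, 0)ᵀ.
Then v_1 = N · v_2 = (-6, 3, 6, 0)ᵀ.

Sanity check: (A − (2)·I) v_1 = (0, 0, 0, 0)ᵀ = 0. ✓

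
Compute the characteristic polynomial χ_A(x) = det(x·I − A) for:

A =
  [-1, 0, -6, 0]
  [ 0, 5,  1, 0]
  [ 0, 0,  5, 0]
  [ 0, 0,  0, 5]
x^4 - 14*x^3 + 60*x^2 - 50*x - 125

Expanding det(x·I − A) (e.g. by cofactor expansion or by noting that A is similar to its Jordan form J, which has the same characteristic polynomial as A) gives
  χ_A(x) = x^4 - 14*x^3 + 60*x^2 - 50*x - 125
which factors as (x - 5)^3*(x + 1). The eigenvalues (with algebraic multiplicities) are λ = -1 with multiplicity 1, λ = 5 with multiplicity 3.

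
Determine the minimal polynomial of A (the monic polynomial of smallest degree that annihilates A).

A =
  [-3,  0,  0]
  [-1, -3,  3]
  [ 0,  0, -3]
x^2 + 6*x + 9

The characteristic polynomial is χ_A(x) = (x + 3)^3, so the eigenvalues are known. The minimal polynomial is
  m_A(x) = Π_λ (x − λ)^{k_λ}
where k_λ is the size of the *largest* Jordan block for λ (equivalently, the smallest k with (A − λI)^k v = 0 for every generalised eigenvector v of λ).

  λ = -3: largest Jordan block has size 2, contributing (x + 3)^2

So m_A(x) = (x + 3)^2 = x^2 + 6*x + 9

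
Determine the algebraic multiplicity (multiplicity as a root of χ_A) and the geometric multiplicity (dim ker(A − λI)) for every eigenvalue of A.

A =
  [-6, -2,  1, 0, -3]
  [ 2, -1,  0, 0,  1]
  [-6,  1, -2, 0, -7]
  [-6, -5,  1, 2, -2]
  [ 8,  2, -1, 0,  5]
λ = -2: alg = 3, geom = 1; λ = 2: alg = 2, geom = 2

Step 1 — factor the characteristic polynomial to read off the algebraic multiplicities:
  χ_A(x) = (x - 2)^2*(x + 2)^3

Step 2 — compute geometric multiplicities via the rank-nullity identity g(λ) = n − rank(A − λI):
  rank(A − (-2)·I) = 4, so dim ker(A − (-2)·I) = n − 4 = 1
  rank(A − (2)·I) = 3, so dim ker(A − (2)·I) = n − 3 = 2

Summary:
  λ = -2: algebraic multiplicity = 3, geometric multiplicity = 1
  λ = 2: algebraic multiplicity = 2, geometric multiplicity = 2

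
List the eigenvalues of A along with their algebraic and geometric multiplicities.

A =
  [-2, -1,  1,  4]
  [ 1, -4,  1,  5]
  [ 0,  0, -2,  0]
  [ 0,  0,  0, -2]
λ = -3: alg = 2, geom = 1; λ = -2: alg = 2, geom = 2

Step 1 — factor the characteristic polynomial to read off the algebraic multiplicities:
  χ_A(x) = (x + 2)^2*(x + 3)^2

Step 2 — compute geometric multiplicities via the rank-nullity identity g(λ) = n − rank(A − λI):
  rank(A − (-3)·I) = 3, so dim ker(A − (-3)·I) = n − 3 = 1
  rank(A − (-2)·I) = 2, so dim ker(A − (-2)·I) = n − 2 = 2

Summary:
  λ = -3: algebraic multiplicity = 2, geometric multiplicity = 1
  λ = -2: algebraic multiplicity = 2, geometric multiplicity = 2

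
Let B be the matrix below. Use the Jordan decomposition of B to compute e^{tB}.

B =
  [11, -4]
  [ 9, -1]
e^{tB} =
  [6*t*exp(5*t) + exp(5*t), -4*t*exp(5*t)]
  [9*t*exp(5*t), -6*t*exp(5*t) + exp(5*t)]

Strategy: write B = P · J · P⁻¹ where J is a Jordan canonical form, so e^{tB} = P · e^{tJ} · P⁻¹, and e^{tJ} can be computed block-by-block.

B has Jordan form
J =
  [5, 1]
  [0, 5]
(up to reordering of blocks).

Per-block formulas:
  For a 2×2 Jordan block J_2(5): exp(t · J_2(5)) = e^(5t)·(I + t·N), where N is the 2×2 nilpotent shift.

After assembling e^{tJ} and conjugating by P, we get:

e^{tB} =
  [6*t*exp(5*t) + exp(5*t), -4*t*exp(5*t)]
  [9*t*exp(5*t), -6*t*exp(5*t) + exp(5*t)]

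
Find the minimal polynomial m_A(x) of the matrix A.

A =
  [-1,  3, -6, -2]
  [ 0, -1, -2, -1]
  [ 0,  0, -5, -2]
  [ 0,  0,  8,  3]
x^3 + 3*x^2 + 3*x + 1

The characteristic polynomial is χ_A(x) = (x + 1)^4, so the eigenvalues are known. The minimal polynomial is
  m_A(x) = Π_λ (x − λ)^{k_λ}
where k_λ is the size of the *largest* Jordan block for λ (equivalently, the smallest k with (A − λI)^k v = 0 for every generalised eigenvector v of λ).

  λ = -1: largest Jordan block has size 3, contributing (x + 1)^3

So m_A(x) = (x + 1)^3 = x^3 + 3*x^2 + 3*x + 1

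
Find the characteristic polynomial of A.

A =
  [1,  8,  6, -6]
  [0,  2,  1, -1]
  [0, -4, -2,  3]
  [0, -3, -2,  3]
x^4 - 4*x^3 + 6*x^2 - 4*x + 1

Expanding det(x·I − A) (e.g. by cofactor expansion or by noting that A is similar to its Jordan form J, which has the same characteristic polynomial as A) gives
  χ_A(x) = x^4 - 4*x^3 + 6*x^2 - 4*x + 1
which factors as (x - 1)^4. The eigenvalues (with algebraic multiplicities) are λ = 1 with multiplicity 4.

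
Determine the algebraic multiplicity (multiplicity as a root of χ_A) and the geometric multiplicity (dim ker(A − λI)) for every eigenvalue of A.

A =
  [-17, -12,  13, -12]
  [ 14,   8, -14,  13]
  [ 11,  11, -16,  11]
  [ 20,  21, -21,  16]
λ = -5: alg = 3, geom = 1; λ = 6: alg = 1, geom = 1

Step 1 — factor the characteristic polynomial to read off the algebraic multiplicities:
  χ_A(x) = (x - 6)*(x + 5)^3

Step 2 — compute geometric multiplicities via the rank-nullity identity g(λ) = n − rank(A − λI):
  rank(A − (-5)·I) = 3, so dim ker(A − (-5)·I) = n − 3 = 1
  rank(A − (6)·I) = 3, so dim ker(A − (6)·I) = n − 3 = 1

Summary:
  λ = -5: algebraic multiplicity = 3, geometric multiplicity = 1
  λ = 6: algebraic multiplicity = 1, geometric multiplicity = 1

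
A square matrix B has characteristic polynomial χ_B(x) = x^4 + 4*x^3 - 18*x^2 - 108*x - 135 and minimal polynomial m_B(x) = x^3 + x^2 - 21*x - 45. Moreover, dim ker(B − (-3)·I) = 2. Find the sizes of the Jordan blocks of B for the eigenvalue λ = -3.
Block sizes for λ = -3: [2, 1]

Step 1 — from the characteristic polynomial, algebraic multiplicity of λ = -3 is 3. From dim ker(B − (-3)·I) = 2, there are exactly 2 Jordan blocks for λ = -3.
Step 2 — from the minimal polynomial, the factor (x + 3)^2 tells us the largest block for λ = -3 has size 2.
Step 3 — with total size 3, 2 blocks, and largest block 2, the block sizes (in nonincreasing order) are [2, 1].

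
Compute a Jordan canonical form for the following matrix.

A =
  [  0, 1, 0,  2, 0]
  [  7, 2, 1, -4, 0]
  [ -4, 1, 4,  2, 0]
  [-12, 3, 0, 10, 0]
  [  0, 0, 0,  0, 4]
J_3(4) ⊕ J_1(4) ⊕ J_1(4)

The characteristic polynomial is
  det(x·I − A) = x^5 - 20*x^4 + 160*x^3 - 640*x^2 + 1280*x - 1024 = (x - 4)^5

Eigenvalues and multiplicities (the geometric multiplicity of λ is n − rank(A − λI), which equals the number of Jordan blocks for λ):
  λ = 4: algebraic multiplicity = 5, geometric multiplicity = 3

Determining the block sizes for each eigenvalue:
  λ = 4: with am = 5 and gm = 3, the partition is not yet determined (e.g. several partitions of 5 into 3 parts exist). Let N = A − (4)·I. Computing rank(N^1) = 2, rank(N^2) = 1, rank(N^3) = 0; the number of blocks of size ≥ j is rank(N^{j−1}) − rank(N^j), giving [3, 1, 1]. So we have 1 block(s) of size 3, 2 block(s) of size 1 → block sizes [3, 1, 1]

Assembling the blocks gives a Jordan form
J =
  [4, 1, 0, 0, 0]
  [0, 4, 1, 0, 0]
  [0, 0, 4, 0, 0]
  [0, 0, 0, 4, 0]
  [0, 0, 0, 0, 4]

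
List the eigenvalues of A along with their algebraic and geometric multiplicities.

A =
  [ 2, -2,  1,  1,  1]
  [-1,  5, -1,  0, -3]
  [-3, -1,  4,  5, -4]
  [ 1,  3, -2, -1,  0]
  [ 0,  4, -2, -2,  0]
λ = 2: alg = 5, geom = 3

Step 1 — factor the characteristic polynomial to read off the algebraic multiplicities:
  χ_A(x) = (x - 2)^5

Step 2 — compute geometric multiplicities via the rank-nullity identity g(λ) = n − rank(A − λI):
  rank(A − (2)·I) = 2, so dim ker(A − (2)·I) = n − 2 = 3

Summary:
  λ = 2: algebraic multiplicity = 5, geometric multiplicity = 3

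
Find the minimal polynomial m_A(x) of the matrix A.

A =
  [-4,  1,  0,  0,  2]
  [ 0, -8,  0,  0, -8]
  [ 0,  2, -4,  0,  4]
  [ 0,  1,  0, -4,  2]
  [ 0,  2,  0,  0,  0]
x^2 + 8*x + 16

The characteristic polynomial is χ_A(x) = (x + 4)^5, so the eigenvalues are known. The minimal polynomial is
  m_A(x) = Π_λ (x − λ)^{k_λ}
where k_λ is the size of the *largest* Jordan block for λ (equivalently, the smallest k with (A − λI)^k v = 0 for every generalised eigenvector v of λ).

  λ = -4: largest Jordan block has size 2, contributing (x + 4)^2

So m_A(x) = (x + 4)^2 = x^2 + 8*x + 16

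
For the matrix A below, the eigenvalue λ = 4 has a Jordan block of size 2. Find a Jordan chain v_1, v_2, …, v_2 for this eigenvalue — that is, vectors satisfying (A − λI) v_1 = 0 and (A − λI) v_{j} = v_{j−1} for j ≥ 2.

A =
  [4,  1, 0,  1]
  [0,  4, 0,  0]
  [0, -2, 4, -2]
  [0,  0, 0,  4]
A Jordan chain for λ = 4 of length 2:
v_1 = (1, 0, -2, 0)ᵀ
v_2 = (0, 1, 0, 0)ᵀ

Let N = A − (4)·I. We want v_2 with N^2 v_2 = 0 but N^1 v_2 ≠ 0; then v_{j-1} := N · v_j for j = 2, …, 2.

Pick v_2 = (0, 1, 0, 0)ᵀ.
Then v_1 = N · v_2 = (1, 0, -2, 0)ᵀ.

Sanity check: (A − (4)·I) v_1 = (0, 0, 0, 0)ᵀ = 0. ✓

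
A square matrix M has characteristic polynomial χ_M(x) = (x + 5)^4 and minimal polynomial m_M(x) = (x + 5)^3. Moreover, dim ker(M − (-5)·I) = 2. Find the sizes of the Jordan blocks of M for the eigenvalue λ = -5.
Block sizes for λ = -5: [3, 1]

Step 1 — from the characteristic polynomial, algebraic multiplicity of λ = -5 is 4. From dim ker(M − (-5)·I) = 2, there are exactly 2 Jordan blocks for λ = -5.
Step 2 — from the minimal polynomial, the factor (x + 5)^3 tells us the largest block for λ = -5 has size 3.
Step 3 — with total size 4, 2 blocks, and largest block 3, the block sizes (in nonincreasing order) are [3, 1].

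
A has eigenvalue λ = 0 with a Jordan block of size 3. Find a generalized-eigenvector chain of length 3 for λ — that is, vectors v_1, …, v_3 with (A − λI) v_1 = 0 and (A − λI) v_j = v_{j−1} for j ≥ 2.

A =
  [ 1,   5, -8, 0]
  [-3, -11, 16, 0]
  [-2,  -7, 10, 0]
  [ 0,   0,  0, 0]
A Jordan chain for λ = 0 of length 3:
v_1 = (2, -2, -1, 0)ᵀ
v_2 = (1, -3, -2, 0)ᵀ
v_3 = (1, 0, 0, 0)ᵀ

Let N = A − (0)·I. We want v_3 with N^3 v_3 = 0 but N^2 v_3 ≠ 0; then v_{j-1} := N · v_j for j = 3, …, 2.

Pick v_3 = (1, 0, 0, 0)ᵀ.
Then v_2 = N · v_3 = (1, -3, -2, 0)ᵀ.
Then v_1 = N · v_2 = (2, -2, -1, 0)ᵀ.

Sanity check: (A − (0)·I) v_1 = (0, 0, 0, 0)ᵀ = 0. ✓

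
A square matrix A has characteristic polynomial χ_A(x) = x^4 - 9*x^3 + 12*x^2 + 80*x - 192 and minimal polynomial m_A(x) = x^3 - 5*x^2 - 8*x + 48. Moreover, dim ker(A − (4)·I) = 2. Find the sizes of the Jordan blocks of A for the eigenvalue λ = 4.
Block sizes for λ = 4: [2, 1]

Step 1 — from the characteristic polynomial, algebraic multiplicity of λ = 4 is 3. From dim ker(A − (4)·I) = 2, there are exactly 2 Jordan blocks for λ = 4.
Step 2 — from the minimal polynomial, the factor (x − 4)^2 tells us the largest block for λ = 4 has size 2.
Step 3 — with total size 3, 2 blocks, and largest block 2, the block sizes (in nonincreasing order) are [2, 1].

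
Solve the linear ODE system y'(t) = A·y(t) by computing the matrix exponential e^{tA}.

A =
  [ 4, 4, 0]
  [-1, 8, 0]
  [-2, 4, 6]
e^{tA} =
  [-2*t*exp(6*t) + exp(6*t), 4*t*exp(6*t), 0]
  [-t*exp(6*t), 2*t*exp(6*t) + exp(6*t), 0]
  [-2*t*exp(6*t), 4*t*exp(6*t), exp(6*t)]

Strategy: write A = P · J · P⁻¹ where J is a Jordan canonical form, so e^{tA} = P · e^{tJ} · P⁻¹, and e^{tJ} can be computed block-by-block.

A has Jordan form
J =
  [6, 1, 0]
  [0, 6, 0]
  [0, 0, 6]
(up to reordering of blocks).

Per-block formulas:
  For a 2×2 Jordan block J_2(6): exp(t · J_2(6)) = e^(6t)·(I + t·N), where N is the 2×2 nilpotent shift.
  For a 1×1 block at λ = 6: exp(t · [6]) = [e^(6t)].

After assembling e^{tJ} and conjugating by P, we get:

e^{tA} =
  [-2*t*exp(6*t) + exp(6*t), 4*t*exp(6*t), 0]
  [-t*exp(6*t), 2*t*exp(6*t) + exp(6*t), 0]
  [-2*t*exp(6*t), 4*t*exp(6*t), exp(6*t)]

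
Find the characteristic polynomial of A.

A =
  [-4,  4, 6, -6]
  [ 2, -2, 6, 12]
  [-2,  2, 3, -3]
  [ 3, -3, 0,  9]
x^4 - 6*x^3 + 9*x^2

Expanding det(x·I − A) (e.g. by cofactor expansion or by noting that A is similar to its Jordan form J, which has the same characteristic polynomial as A) gives
  χ_A(x) = x^4 - 6*x^3 + 9*x^2
which factors as x^2*(x - 3)^2. The eigenvalues (with algebraic multiplicities) are λ = 0 with multiplicity 2, λ = 3 with multiplicity 2.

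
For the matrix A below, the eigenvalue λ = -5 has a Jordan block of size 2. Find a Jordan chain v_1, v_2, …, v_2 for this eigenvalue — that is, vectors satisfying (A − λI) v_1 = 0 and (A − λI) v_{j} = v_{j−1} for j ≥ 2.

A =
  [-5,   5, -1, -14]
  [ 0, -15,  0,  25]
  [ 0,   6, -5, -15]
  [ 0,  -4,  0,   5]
A Jordan chain for λ = -5 of length 2:
v_1 = (5, -10, 6, -4)ᵀ
v_2 = (0, 1, 0, 0)ᵀ

Let N = A − (-5)·I. We want v_2 with N^2 v_2 = 0 but N^1 v_2 ≠ 0; then v_{j-1} := N · v_j for j = 2, …, 2.

Pick v_2 = (0, 1, 0, 0)ᵀ.
Then v_1 = N · v_2 = (5, -10, 6, -4)ᵀ.

Sanity check: (A − (-5)·I) v_1 = (0, 0, 0, 0)ᵀ = 0. ✓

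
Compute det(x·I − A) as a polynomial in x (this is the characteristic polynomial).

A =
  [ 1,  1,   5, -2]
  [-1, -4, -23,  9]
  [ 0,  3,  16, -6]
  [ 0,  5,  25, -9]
x^4 - 4*x^3 + 6*x^2 - 4*x + 1

Expanding det(x·I − A) (e.g. by cofactor expansion or by noting that A is similar to its Jordan form J, which has the same characteristic polynomial as A) gives
  χ_A(x) = x^4 - 4*x^3 + 6*x^2 - 4*x + 1
which factors as (x - 1)^4. The eigenvalues (with algebraic multiplicities) are λ = 1 with multiplicity 4.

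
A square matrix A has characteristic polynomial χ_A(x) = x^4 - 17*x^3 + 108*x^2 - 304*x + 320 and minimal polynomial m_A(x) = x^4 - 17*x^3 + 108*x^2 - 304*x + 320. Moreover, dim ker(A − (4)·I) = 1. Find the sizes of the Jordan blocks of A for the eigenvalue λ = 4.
Block sizes for λ = 4: [3]

Step 1 — from the characteristic polynomial, algebraic multiplicity of λ = 4 is 3. From dim ker(A − (4)·I) = 1, there are exactly 1 Jordan blocks for λ = 4.
Step 2 — from the minimal polynomial, the factor (x − 4)^3 tells us the largest block for λ = 4 has size 3.
Step 3 — with total size 3, 1 blocks, and largest block 3, the block sizes (in nonincreasing order) are [3].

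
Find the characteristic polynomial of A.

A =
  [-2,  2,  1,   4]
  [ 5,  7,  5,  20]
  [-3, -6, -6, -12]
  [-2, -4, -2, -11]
x^4 + 12*x^3 + 54*x^2 + 108*x + 81

Expanding det(x·I − A) (e.g. by cofactor expansion or by noting that A is similar to its Jordan form J, which has the same characteristic polynomial as A) gives
  χ_A(x) = x^4 + 12*x^3 + 54*x^2 + 108*x + 81
which factors as (x + 3)^4. The eigenvalues (with algebraic multiplicities) are λ = -3 with multiplicity 4.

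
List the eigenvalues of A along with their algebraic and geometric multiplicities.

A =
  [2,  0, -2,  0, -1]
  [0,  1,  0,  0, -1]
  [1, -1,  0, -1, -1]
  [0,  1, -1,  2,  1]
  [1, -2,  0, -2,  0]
λ = 1: alg = 5, geom = 2

Step 1 — factor the characteristic polynomial to read off the algebraic multiplicities:
  χ_A(x) = (x - 1)^5

Step 2 — compute geometric multiplicities via the rank-nullity identity g(λ) = n − rank(A − λI):
  rank(A − (1)·I) = 3, so dim ker(A − (1)·I) = n − 3 = 2

Summary:
  λ = 1: algebraic multiplicity = 5, geometric multiplicity = 2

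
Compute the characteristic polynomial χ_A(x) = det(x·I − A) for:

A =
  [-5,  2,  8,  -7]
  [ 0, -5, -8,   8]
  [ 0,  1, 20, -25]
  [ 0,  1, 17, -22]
x^4 + 12*x^3 + 30*x^2 - 100*x - 375

Expanding det(x·I − A) (e.g. by cofactor expansion or by noting that A is similar to its Jordan form J, which has the same characteristic polynomial as A) gives
  χ_A(x) = x^4 + 12*x^3 + 30*x^2 - 100*x - 375
which factors as (x - 3)*(x + 5)^3. The eigenvalues (with algebraic multiplicities) are λ = -5 with multiplicity 3, λ = 3 with multiplicity 1.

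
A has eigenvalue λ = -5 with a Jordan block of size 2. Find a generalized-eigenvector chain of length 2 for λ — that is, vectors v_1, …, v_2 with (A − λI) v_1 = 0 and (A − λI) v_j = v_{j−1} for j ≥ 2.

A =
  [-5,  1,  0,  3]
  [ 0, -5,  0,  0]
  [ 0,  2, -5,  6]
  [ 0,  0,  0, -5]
A Jordan chain for λ = -5 of length 2:
v_1 = (1, 0, 2, 0)ᵀ
v_2 = (0, 1, 0, 0)ᵀ

Let N = A − (-5)·I. We want v_2 with N^2 v_2 = 0 but N^1 v_2 ≠ 0; then v_{j-1} := N · v_j for j = 2, …, 2.

Pick v_2 = (0, 1, 0, 0)ᵀ.
Then v_1 = N · v_2 = (1, 0, 2, 0)ᵀ.

Sanity check: (A − (-5)·I) v_1 = (0, 0, 0, 0)ᵀ = 0. ✓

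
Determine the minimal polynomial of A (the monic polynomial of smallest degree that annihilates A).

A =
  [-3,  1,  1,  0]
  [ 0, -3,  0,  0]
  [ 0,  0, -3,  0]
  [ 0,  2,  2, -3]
x^2 + 6*x + 9

The characteristic polynomial is χ_A(x) = (x + 3)^4, so the eigenvalues are known. The minimal polynomial is
  m_A(x) = Π_λ (x − λ)^{k_λ}
where k_λ is the size of the *largest* Jordan block for λ (equivalently, the smallest k with (A − λI)^k v = 0 for every generalised eigenvector v of λ).

  λ = -3: largest Jordan block has size 2, contributing (x + 3)^2

So m_A(x) = (x + 3)^2 = x^2 + 6*x + 9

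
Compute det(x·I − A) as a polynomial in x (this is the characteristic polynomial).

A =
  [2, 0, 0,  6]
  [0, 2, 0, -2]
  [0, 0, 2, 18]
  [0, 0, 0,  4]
x^4 - 10*x^3 + 36*x^2 - 56*x + 32

Expanding det(x·I − A) (e.g. by cofactor expansion or by noting that A is similar to its Jordan form J, which has the same characteristic polynomial as A) gives
  χ_A(x) = x^4 - 10*x^3 + 36*x^2 - 56*x + 32
which factors as (x - 4)*(x - 2)^3. The eigenvalues (with algebraic multiplicities) are λ = 2 with multiplicity 3, λ = 4 with multiplicity 1.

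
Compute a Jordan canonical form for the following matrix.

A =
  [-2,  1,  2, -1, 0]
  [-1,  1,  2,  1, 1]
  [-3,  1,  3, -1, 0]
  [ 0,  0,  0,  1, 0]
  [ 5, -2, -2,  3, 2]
J_3(1) ⊕ J_1(1) ⊕ J_1(1)

The characteristic polynomial is
  det(x·I − A) = x^5 - 5*x^4 + 10*x^3 - 10*x^2 + 5*x - 1 = (x - 1)^5

Eigenvalues and multiplicities (the geometric multiplicity of λ is n − rank(A − λI), which equals the number of Jordan blocks for λ):
  λ = 1: algebraic multiplicity = 5, geometric multiplicity = 3

Determining the block sizes for each eigenvalue:
  λ = 1: with am = 5 and gm = 3, the partition is not yet determined (e.g. several partitions of 5 into 3 parts exist). Let N = A − (1)·I. Computing rank(N^1) = 2, rank(N^2) = 1, rank(N^3) = 0; the number of blocks of size ≥ j is rank(N^{j−1}) − rank(N^j), giving [3, 1, 1]. So we have 1 block(s) of size 3, 2 block(s) of size 1 → block sizes [3, 1, 1]

Assembling the blocks gives a Jordan form
J =
  [1, 1, 0, 0, 0]
  [0, 1, 1, 0, 0]
  [0, 0, 1, 0, 0]
  [0, 0, 0, 1, 0]
  [0, 0, 0, 0, 1]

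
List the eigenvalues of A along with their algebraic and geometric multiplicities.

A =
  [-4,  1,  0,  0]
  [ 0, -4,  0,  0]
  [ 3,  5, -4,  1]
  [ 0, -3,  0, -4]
λ = -4: alg = 4, geom = 2

Step 1 — factor the characteristic polynomial to read off the algebraic multiplicities:
  χ_A(x) = (x + 4)^4

Step 2 — compute geometric multiplicities via the rank-nullity identity g(λ) = n − rank(A − λI):
  rank(A − (-4)·I) = 2, so dim ker(A − (-4)·I) = n − 2 = 2

Summary:
  λ = -4: algebraic multiplicity = 4, geometric multiplicity = 2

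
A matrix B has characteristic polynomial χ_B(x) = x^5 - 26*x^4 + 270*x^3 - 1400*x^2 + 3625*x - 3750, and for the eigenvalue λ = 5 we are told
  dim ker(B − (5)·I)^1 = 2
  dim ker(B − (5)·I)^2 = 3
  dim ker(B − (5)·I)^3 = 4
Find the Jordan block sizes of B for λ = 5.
Block sizes for λ = 5: [3, 1]

From the dimensions of kernels of powers, the number of Jordan blocks of size at least j is d_j − d_{j−1} where d_j = dim ker(N^j) (with d_0 = 0). Computing the differences gives [2, 1, 1].
The number of blocks of size exactly k is (#blocks of size ≥ k) − (#blocks of size ≥ k + 1), so the partition is: 1 block(s) of size 1, 1 block(s) of size 3.
In nonincreasing order the block sizes are [3, 1].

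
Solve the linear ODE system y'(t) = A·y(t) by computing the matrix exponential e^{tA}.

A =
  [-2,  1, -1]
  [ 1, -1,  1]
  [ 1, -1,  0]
e^{tA} =
  [t^2*exp(-t)/2 - t*exp(-t) + exp(-t), t*exp(-t), t^2*exp(-t)/2 - t*exp(-t)]
  [t*exp(-t), exp(-t), t*exp(-t)]
  [-t^2*exp(-t)/2 + t*exp(-t), -t*exp(-t), -t^2*exp(-t)/2 + t*exp(-t) + exp(-t)]

Strategy: write A = P · J · P⁻¹ where J is a Jordan canonical form, so e^{tA} = P · e^{tJ} · P⁻¹, and e^{tJ} can be computed block-by-block.

A has Jordan form
J =
  [-1,  1,  0]
  [ 0, -1,  1]
  [ 0,  0, -1]
(up to reordering of blocks).

Per-block formulas:
  For a 3×3 Jordan block J_3(-1): exp(t · J_3(-1)) = e^(-1t)·(I + t·N + (t^2/2)·N^2), where N is the 3×3 nilpotent shift.

After assembling e^{tJ} and conjugating by P, we get:

e^{tA} =
  [t^2*exp(-t)/2 - t*exp(-t) + exp(-t), t*exp(-t), t^2*exp(-t)/2 - t*exp(-t)]
  [t*exp(-t), exp(-t), t*exp(-t)]
  [-t^2*exp(-t)/2 + t*exp(-t), -t*exp(-t), -t^2*exp(-t)/2 + t*exp(-t) + exp(-t)]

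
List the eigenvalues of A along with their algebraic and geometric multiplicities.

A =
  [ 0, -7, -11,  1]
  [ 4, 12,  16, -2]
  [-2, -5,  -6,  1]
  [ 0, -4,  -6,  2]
λ = 2: alg = 4, geom = 2

Step 1 — factor the characteristic polynomial to read off the algebraic multiplicities:
  χ_A(x) = (x - 2)^4

Step 2 — compute geometric multiplicities via the rank-nullity identity g(λ) = n − rank(A − λI):
  rank(A − (2)·I) = 2, so dim ker(A − (2)·I) = n − 2 = 2

Summary:
  λ = 2: algebraic multiplicity = 4, geometric multiplicity = 2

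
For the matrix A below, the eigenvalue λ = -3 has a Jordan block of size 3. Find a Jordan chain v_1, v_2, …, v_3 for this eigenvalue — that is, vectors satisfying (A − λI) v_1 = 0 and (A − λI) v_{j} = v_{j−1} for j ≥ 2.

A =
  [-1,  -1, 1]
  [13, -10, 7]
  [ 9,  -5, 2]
A Jordan chain for λ = -3 of length 3:
v_1 = (0, -2, -2)ᵀ
v_2 = (2, 13, 9)ᵀ
v_3 = (1, 0, 0)ᵀ

Let N = A − (-3)·I. We want v_3 with N^3 v_3 = 0 but N^2 v_3 ≠ 0; then v_{j-1} := N · v_j for j = 3, …, 2.

Pick v_3 = (1, 0, 0)ᵀ.
Then v_2 = N · v_3 = (2, 13, 9)ᵀ.
Then v_1 = N · v_2 = (0, -2, -2)ᵀ.

Sanity check: (A − (-3)·I) v_1 = (0, 0, 0)ᵀ = 0. ✓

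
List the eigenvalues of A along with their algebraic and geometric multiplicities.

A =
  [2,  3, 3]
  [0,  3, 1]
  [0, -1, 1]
λ = 2: alg = 3, geom = 2

Step 1 — factor the characteristic polynomial to read off the algebraic multiplicities:
  χ_A(x) = (x - 2)^3

Step 2 — compute geometric multiplicities via the rank-nullity identity g(λ) = n − rank(A − λI):
  rank(A − (2)·I) = 1, so dim ker(A − (2)·I) = n − 1 = 2

Summary:
  λ = 2: algebraic multiplicity = 3, geometric multiplicity = 2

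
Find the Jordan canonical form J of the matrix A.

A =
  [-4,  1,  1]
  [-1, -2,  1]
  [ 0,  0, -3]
J_2(-3) ⊕ J_1(-3)

The characteristic polynomial is
  det(x·I − A) = x^3 + 9*x^2 + 27*x + 27 = (x + 3)^3

Eigenvalues and multiplicities (the geometric multiplicity of λ is n − rank(A − λI), which equals the number of Jordan blocks for λ):
  λ = -3: algebraic multiplicity = 3, geometric multiplicity = 2

Determining the block sizes for each eigenvalue:
  λ = -3: 2 blocks summing to 3 forces exactly one block of size 2 and the rest size 1 → block sizes [2, 1]

Assembling the blocks gives a Jordan form
J =
  [-3,  1,  0]
  [ 0, -3,  0]
  [ 0,  0, -3]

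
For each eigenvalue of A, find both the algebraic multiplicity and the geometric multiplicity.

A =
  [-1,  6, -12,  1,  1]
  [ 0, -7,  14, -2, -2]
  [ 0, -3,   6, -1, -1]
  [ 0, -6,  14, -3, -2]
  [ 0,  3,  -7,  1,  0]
λ = -1: alg = 5, geom = 3

Step 1 — factor the characteristic polynomial to read off the algebraic multiplicities:
  χ_A(x) = (x + 1)^5

Step 2 — compute geometric multiplicities via the rank-nullity identity g(λ) = n − rank(A − λI):
  rank(A − (-1)·I) = 2, so dim ker(A − (-1)·I) = n − 2 = 3

Summary:
  λ = -1: algebraic multiplicity = 5, geometric multiplicity = 3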